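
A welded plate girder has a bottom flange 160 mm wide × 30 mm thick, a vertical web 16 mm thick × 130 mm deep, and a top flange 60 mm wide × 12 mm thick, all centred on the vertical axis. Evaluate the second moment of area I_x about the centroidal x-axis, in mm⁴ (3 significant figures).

Treat the section as a set of non-overlapping primitives; coordinates are from the bounding-box lower-left.
Bottom plate: 160 × 30, A = 4 800 mm², y = 15 mm, Ī = 360 000 mm⁴.
Web plate: 16 × 130, A = 2 080 mm², y = 95 mm, Ī = 2 929 333 mm⁴.
Top plate: 60 × 12, A = 720 mm², y = 166 mm, Ī = 8 640 mm⁴.
Centroid: ȳ = ΣA·y / ΣA = 51.2 mm.
Transfer each piece to the centroidal x-axis using Ī + A·d² with d = y − 51.2:
  bottom plate: d = -36.2 mm → contributes +6 650 112 mm⁴
  web plate: d = 43.8 mm → contributes +6 919 689 mm⁴
  top plate: d = 114.8 mm → contributes +9 497 549 mm⁴
Total I = 23 067 349 mm⁴.

I_x ≈ 2.31 × 10⁷ mm⁴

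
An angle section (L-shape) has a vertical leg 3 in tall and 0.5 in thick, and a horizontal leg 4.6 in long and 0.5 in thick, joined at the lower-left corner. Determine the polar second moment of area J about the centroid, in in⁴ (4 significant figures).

J ≈ 10.01 in⁴

Break the section into simple shapes (no overlaps), measuring from the bottom-left corner of the bounding box.
Vertical leg: 0.5 × 3, A = 1.5 in², y = 1.5 in, Ī = 1.125 in⁴.
Horizontal leg (remainder): 4.1 × 0.5, A = 2.05 in², y = 0.25 in, Ī = 0.0427083 in⁴.
Centroid: ȳ = ΣA·y / ΣA = 0.778169 in.
Transfer each piece to the centroidal x-axis using Ī + A·d² with d = y − 0.778169:
  vertical leg: d = 0.721831 in → contributes +1.90656 in⁴
  horizontal leg (remainder): d = -0.528169 in → contributes +0.614581 in⁴
Total I = 2.52114 in⁴.
For the y-axis: x̄ = 1.57817 in.
Repeating about the centroidal y-axis gives I_y = 7.48514 in⁴.
Polar second moment: J = I_x + I_y = 10.0063 in⁴.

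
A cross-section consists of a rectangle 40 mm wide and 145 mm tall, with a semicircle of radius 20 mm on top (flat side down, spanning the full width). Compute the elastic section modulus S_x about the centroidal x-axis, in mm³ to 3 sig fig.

S_x ≈ 1.64 × 10⁵ mm³

Decompose the section into non-overlapping parts with the origin at the bottom-left of its bounding rectangle.
Rectangular body: 40 × 145, A = 5 800 mm², y = 72.5 mm, Ī = 10 162 083 mm⁴.
Semicircular cap: semicircle r = 20, A = 628.32 mm², y = 153.49 mm, Ī = 17 561 mm⁴.
Centroid: ȳ = ΣA·y / ΣA = 80.416 mm.
Transfer each piece to the centroidal x-axis using Ī + A·d² with d = y − 80.416:
  rectangular body: d = -7.916 mm → contributes +10 525 527 mm⁴
  semicircular cap: d = 73.072 mm → contributes +3 372 505 mm⁴
Total I = 13 898 032 mm⁴.
Extreme fibre distance c = 84.584 mm; S = I/c = 164 310 mm³.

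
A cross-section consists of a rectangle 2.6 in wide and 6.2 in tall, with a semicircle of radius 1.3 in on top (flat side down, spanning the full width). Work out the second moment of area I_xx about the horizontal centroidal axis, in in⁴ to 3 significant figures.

Decompose the section into non-overlapping parts with the origin at the bottom-left of its bounding rectangle.
Rectangular body: 2.6 × 6.2, A = 16.12 in², y = 3.1 in, Ī = 51.638 in⁴.
Semicircular cap: semicircle r = 1.3, A = 2.6546 in², y = 6.7517 in, Ī = 0.31348 in⁴.
Centroid: ȳ = ΣA·y / ΣA = 3.6163 in.
Transfer each piece to the horizontal centroidal axis using Ī + A·d² with d = y − 3.6163:
  rectangular body: d = -0.51634 in → contributes +55.935 in⁴
  semicircular cap: d = 3.1354 in → contributes +26.411 in⁴
Total I = 82.346 in⁴.

I_xx ≈ 82.3 in⁴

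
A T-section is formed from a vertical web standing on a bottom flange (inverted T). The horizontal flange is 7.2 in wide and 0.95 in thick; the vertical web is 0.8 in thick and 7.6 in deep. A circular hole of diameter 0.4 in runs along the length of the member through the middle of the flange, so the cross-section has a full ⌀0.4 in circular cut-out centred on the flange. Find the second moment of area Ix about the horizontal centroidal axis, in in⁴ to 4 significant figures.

Ix ≈ 88.09 in⁴

Treat the section as a set of non-overlapping primitives; coordinates are from the bounding-box lower-left.
Flange: 7.2 × 0.95, A = 6.84 in², y = 0.475 in, Ī = 0.514425 in⁴.
Web: 0.8 × 7.6, A = 6.08 in², y = 4.75 in, Ī = 29.2651 in⁴.
Hole (subtracted): ⌀0.4, A = 0.125664 in², y = 0.475 in, Ī = 0.00125664 in⁴.
Centroid: ȳ = ΣA·y / ΣA = 2.50652 in.
Transfer each piece to the horizontal centroidal axis using Ī + A·d² with d = y − 2.50652:
  flange: d = -2.03152 in → contributes +28.7437 in⁴
  web: d = 2.24348 in → contributes +59.8668 in⁴
  hole: d = -2.03152 in → contributes −0.519882 in⁴
Total I = 88.0907 in⁴.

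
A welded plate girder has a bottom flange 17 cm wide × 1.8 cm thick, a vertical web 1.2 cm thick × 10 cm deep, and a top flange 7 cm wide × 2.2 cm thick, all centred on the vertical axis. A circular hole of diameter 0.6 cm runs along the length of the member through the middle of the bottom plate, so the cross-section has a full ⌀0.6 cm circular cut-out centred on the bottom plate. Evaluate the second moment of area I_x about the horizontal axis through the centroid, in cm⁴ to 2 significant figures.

Split into non-overlapping primitives; take the origin at the lower-left of the bounding box.
Bottom plate: 17 × 1.8, A = 30.6 cm², y = 0.9 cm, Ī = 8.262 cm⁴.
Web plate: 1.2 × 10, A = 12 cm², y = 6.8 cm, Ī = 100 cm⁴.
Top plate: 7 × 2.2, A = 15.4 cm², y = 12.9 cm, Ī = 6.211 cm⁴.
Hole (subtracted): ⌀0.6, A = 0.2827 cm², y = 0.9 cm, Ī = 0.006362 cm⁴.
Centroid: ȳ = ΣA·y / ΣA = 5.328 cm.
Transfer each piece to the horizontal axis through the centroid using Ī + A·d² with d = y − 5.328:
  bottom plate: d = -4.428 cm → contributes +608.4 cm⁴
  web plate: d = 1.472 cm → contributes +126 cm⁴
  top plate: d = 7.572 cm → contributes +889.1 cm⁴
  hole: d = -4.428 cm → contributes −5.551 cm⁴
Total I = 1 618 cm⁴.

I_x ≈ 1600 cm⁴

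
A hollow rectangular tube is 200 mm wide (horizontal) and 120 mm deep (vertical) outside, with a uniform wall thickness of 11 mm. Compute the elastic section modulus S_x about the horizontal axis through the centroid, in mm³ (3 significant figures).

Split into non-overlapping primitives; take the origin at the lower-left of the bounding box.
Outer rectangle: 200 × 120, A = 24 000 mm², y = 60 mm, Ī = 28 800 000 mm⁴.
Inner void (subtracted): 178 × 98, A = 17 444 mm², y = 60 mm, Ī = 13 961 015 mm⁴.
By symmetry the centroid is at mid-height, ȳ = 60 mm.
All pieces are centred on the horizontal axis through the centroid, so I = ΣĪ (holes subtracted) = 14 838 985 mm⁴.
Extreme fibre distance c = 60 mm; S = I/c = 247 316 mm³.

S_x ≈ 2.47 × 10⁵ mm³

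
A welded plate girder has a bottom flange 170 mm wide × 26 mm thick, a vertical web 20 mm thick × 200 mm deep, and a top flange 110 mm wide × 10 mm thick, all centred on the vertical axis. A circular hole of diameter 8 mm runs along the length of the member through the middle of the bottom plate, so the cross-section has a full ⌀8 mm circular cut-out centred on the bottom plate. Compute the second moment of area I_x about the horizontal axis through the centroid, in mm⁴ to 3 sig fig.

Break the section into simple shapes (no overlaps), measuring from the bottom-left corner of the bounding box.
Bottom plate: 170 × 26, A = 4 420 mm², y = 13 mm, Ī = 248 993 mm⁴.
Web plate: 20 × 200, A = 4 000 mm², y = 126 mm, Ī = 13 333 333 mm⁴.
Top plate: 110 × 10, A = 1 100 mm², y = 231 mm, Ī = 9166.7 mm⁴.
Hole (subtracted): ⌀8, A = 50.265 mm², y = 13 mm, Ī = 201.06 mm⁴.
Centroid: ȳ = ΣA·y / ΣA = 86.054 mm.
Transfer each piece to the horizontal axis through the centroid using Ī + A·d² with d = y − 86.054:
  bottom plate: d = -73.054 mm → contributes +23 837 898 mm⁴
  web plate: d = 39.946 mm → contributes +19 716 132 mm⁴
  top plate: d = 144.95 mm → contributes +23 119 511 mm⁴
  hole: d = -73.054 mm → contributes −268 461 mm⁴
Total I = 66 405 080 mm⁴.

I_x ≈ 6.64 × 10⁷ mm⁴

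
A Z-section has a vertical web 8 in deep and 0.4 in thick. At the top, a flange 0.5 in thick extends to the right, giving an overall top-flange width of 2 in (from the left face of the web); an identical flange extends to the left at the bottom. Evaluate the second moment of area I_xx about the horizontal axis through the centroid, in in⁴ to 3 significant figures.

I_xx ≈ 39.6 in⁴

Break the section into simple shapes (no overlaps), measuring from the bottom-left corner of the bounding box.
Web: 0.4 × 8, A = 3.2 in², y = 4 in, Ī = 17.067 in⁴.
Top flange (beyond web): 1.6 × 0.5, A = 0.8 in², y = 7.75 in, Ī = 0.016667 in⁴.
Bottom flange (beyond web): 1.6 × 0.5, A = 0.8 in², y = 0.25 in, Ī = 0.016667 in⁴.
Centroid: ȳ = ΣA·y / ΣA = 4 in.
Transfer each piece to the horizontal axis through the centroid using Ī + A·d² with d = y − 4:
  web: d = 0 in → contributes +17.067 in⁴
  top flange (beyond web): d = 3.75 in → contributes +11.267 in⁴
  bottom flange (beyond web): d = -3.75 in → contributes +11.267 in⁴
Total I = 39.6 in⁴.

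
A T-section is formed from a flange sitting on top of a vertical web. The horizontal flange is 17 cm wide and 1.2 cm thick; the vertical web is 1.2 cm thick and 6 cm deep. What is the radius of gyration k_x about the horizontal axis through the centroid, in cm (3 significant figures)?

k_x ≈ 1.84 cm

Decompose the section into non-overlapping parts with the origin at the bottom-left of its bounding rectangle.
Flange: 17 × 1.2, A = 20.4 cm², y = 6.6 cm, Ī = 2.448 cm⁴.
Web: 1.2 × 6, A = 7.2 cm², y = 3 cm, Ī = 21.6 cm⁴.
Centroid: ȳ = ΣA·y / ΣA = 5.6609 cm.
Transfer each piece to the horizontal axis through the centroid using Ī + A·d² with d = y − 5.6609:
  flange: d = 0.93913 cm → contributes +20.44 cm⁴
  web: d = -2.6609 cm → contributes +72.578 cm⁴
Total I = 93.018 cm⁴.
Radius of gyration: k = √(I/A) = √(93.018 / 27.6) = 1.8358 cm.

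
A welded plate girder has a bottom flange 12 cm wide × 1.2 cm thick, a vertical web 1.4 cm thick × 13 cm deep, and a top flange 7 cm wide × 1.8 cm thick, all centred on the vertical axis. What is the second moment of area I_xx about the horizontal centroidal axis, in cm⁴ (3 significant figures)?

Split into non-overlapping primitives; take the origin at the lower-left of the bounding box.
Bottom plate: 12 × 1.2, A = 14.4 cm², y = 0.6 cm, Ī = 1.728 cm⁴.
Web plate: 1.4 × 13, A = 18.2 cm², y = 7.7 cm, Ī = 256.32 cm⁴.
Top plate: 7 × 1.8, A = 12.6 cm², y = 15.1 cm, Ī = 3.402 cm⁴.
Centroid: ȳ = ΣA·y / ΣA = 7.5009 cm.
Transfer each piece to the horizontal centroidal axis using Ī + A·d² with d = y − 7.5009:
  bottom plate: d = -6.9009 cm → contributes +687.49 cm⁴
  web plate: d = 0.19912 cm → contributes +257.04 cm⁴
  top plate: d = 7.5991 cm → contributes +731.01 cm⁴
Total I = 1675.5 cm⁴.

I_xx ≈ 1680 cm⁴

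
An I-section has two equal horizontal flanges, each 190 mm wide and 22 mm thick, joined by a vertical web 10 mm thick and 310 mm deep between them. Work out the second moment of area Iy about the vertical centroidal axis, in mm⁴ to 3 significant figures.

Iy ≈ 2.52 × 10⁷ mm⁴

Break the section into simple shapes (no overlaps), measuring from the bottom-left corner of the bounding box.
Bottom flange: 190 × 22, A = 4 180 mm², x = 95 mm, Ī = 12 574 833 mm⁴.
Web: 10 × 310, A = 3 100 mm², x = 95 mm, Ī = 25 833 mm⁴.
Top flange: 190 × 22, A = 4 180 mm², x = 95 mm, Ī = 12 574 833 mm⁴.
By symmetry the centroid is at mid-width, x̄ = 95 mm.
All pieces are centred on the vertical centroidal axis, so I = ΣĪ = 25 175 500 mm⁴.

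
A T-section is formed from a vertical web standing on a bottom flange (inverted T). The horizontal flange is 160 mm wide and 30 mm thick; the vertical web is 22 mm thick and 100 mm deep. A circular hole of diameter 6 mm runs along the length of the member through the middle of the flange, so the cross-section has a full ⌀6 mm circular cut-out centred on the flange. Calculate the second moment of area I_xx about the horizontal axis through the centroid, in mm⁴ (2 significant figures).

I_xx ≈ 8.6 × 10⁶ mm⁴

Split into non-overlapping primitives; take the origin at the lower-left of the bounding box.
Flange: 160 × 30, A = 4 800 mm², y = 15 mm, Ī = 360 000 mm⁴.
Web: 22 × 100, A = 2 200 mm², y = 80 mm, Ī = 1 833 333 mm⁴.
Hole (subtracted): ⌀6, A = 28.27 mm², y = 15 mm, Ī = 63.62 mm⁴.
Centroid: ȳ = ΣA·y / ΣA = 35.51 mm.
Transfer each piece to the horizontal axis through the centroid using Ī + A·d² with d = y − 35.51:
  flange: d = -20.51 mm → contributes +2 379 448 mm⁴
  web: d = 44.49 mm → contributes +6 187 647 mm⁴
  hole: d = -20.51 mm → contributes −11 959 mm⁴
Total I = 8 555 137 mm⁴.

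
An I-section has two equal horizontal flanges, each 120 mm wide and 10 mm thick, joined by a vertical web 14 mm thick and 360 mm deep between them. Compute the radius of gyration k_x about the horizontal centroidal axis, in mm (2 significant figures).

Treat the section as a set of non-overlapping primitives; coordinates are from the bounding-box lower-left.
Bottom flange: 120 × 10, A = 1 200 mm², y = 5 mm, Ī = 10 000 mm⁴.
Web: 14 × 360, A = 5 040 mm², y = 190 mm, Ī = 54 432 000 mm⁴.
Top flange: 120 × 10, A = 1 200 mm², y = 375 mm, Ī = 10 000 mm⁴.
By symmetry the centroid is at mid-height, ȳ = 190 mm.
Transfer each piece to the horizontal centroidal axis using Ī + A·d² with d = y − 190:
  bottom flange: d = -185 mm → contributes +41 080 000 mm⁴
  web: d = 0 mm → contributes +54 432 000 mm⁴
  top flange: d = 185 mm → contributes +41 080 000 mm⁴
Total I = 136 592 000 mm⁴.
Radius of gyration: k = √(I/A) = √(136 592 000 / 7 440) = 135.5 mm.

k_x ≈ 140 mm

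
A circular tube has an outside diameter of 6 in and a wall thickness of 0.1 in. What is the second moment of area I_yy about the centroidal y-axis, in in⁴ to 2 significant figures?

Split into non-overlapping primitives; take the origin at the lower-left of the bounding box.
Outer circle: ⌀6, A = 28.27 in², x = 3 in, Ī = 63.62 in⁴.
Bore (subtracted): ⌀5.8, A = 26.42 in², x = 3 in, Ī = 55.55 in⁴.
By symmetry the centroid is at mid-width, x̄ = 3 in.
All pieces are centred on the centroidal y-axis, so I = ΣĪ (holes subtracted) = 8.068 in⁴.

I_yy ≈ 8.1 in⁴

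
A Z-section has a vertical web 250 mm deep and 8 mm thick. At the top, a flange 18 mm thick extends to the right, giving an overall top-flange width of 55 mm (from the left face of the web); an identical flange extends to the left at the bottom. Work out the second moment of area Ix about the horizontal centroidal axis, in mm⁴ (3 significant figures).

Ix ≈ 3.32 × 10⁷ mm⁴

Split into non-overlapping primitives; take the origin at the lower-left of the bounding box.
Web: 8 × 250, A = 2 000 mm², y = 125 mm, Ī = 10 416 667 mm⁴.
Top flange (beyond web): 47 × 18, A = 846 mm², y = 241 mm, Ī = 22 842 mm⁴.
Bottom flange (beyond web): 47 × 18, A = 846 mm², y = 9 mm, Ī = 22 842 mm⁴.
Centroid: ȳ = ΣA·y / ΣA = 125 mm.
Transfer each piece to the horizontal centroidal axis using Ī + A·d² with d = y − 125:
  web: d = 0 mm → contributes +10 416 667 mm⁴
  top flange (beyond web): d = 116 mm → contributes +11 406 618 mm⁴
  bottom flange (beyond web): d = -116 mm → contributes +11 406 618 mm⁴
Total I = 33 229 903 mm⁴.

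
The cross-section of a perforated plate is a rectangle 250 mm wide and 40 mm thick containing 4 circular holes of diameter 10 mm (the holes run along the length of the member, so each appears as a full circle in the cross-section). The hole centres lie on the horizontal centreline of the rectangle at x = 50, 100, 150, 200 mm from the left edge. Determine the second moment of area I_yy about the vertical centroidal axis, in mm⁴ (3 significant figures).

Break the section into simple shapes (no overlaps), measuring from the bottom-left corner of the bounding box.
Plate: 250 × 40, A = 10 000 mm², x = 125 mm, Ī = 52 083 333 mm⁴.
Hole 1 (subtracted): ⌀10, A = 78.54 mm², x = 50 mm, Ī = 490.87 mm⁴.
Hole 2 (subtracted): ⌀10, A = 78.54 mm², x = 100 mm, Ī = 490.87 mm⁴.
Hole 3 (subtracted): ⌀10, A = 78.54 mm², x = 150 mm, Ī = 490.87 mm⁴.
Hole 4 (subtracted): ⌀10, A = 78.54 mm², x = 200 mm, Ī = 490.87 mm⁴.
By symmetry the centroid is at mid-width, x̄ = 125 mm.
Transfer each piece to the vertical centroidal axis using Ī + A·d² with d = x − 125:
  plate: d = 0 mm → contributes +52 083 333 mm⁴
  hole 1: d = -75 mm → contributes −442 277 mm⁴
  hole 2: d = -25 mm → contributes −49 578 mm⁴
  hole 3: d = 25 mm → contributes −49 578 mm⁴
  hole 4: d = 75 mm → contributes −442 277 mm⁴
Total I = 51 099 622 mm⁴.

I_yy ≈ 5.11 × 10⁷ mm⁴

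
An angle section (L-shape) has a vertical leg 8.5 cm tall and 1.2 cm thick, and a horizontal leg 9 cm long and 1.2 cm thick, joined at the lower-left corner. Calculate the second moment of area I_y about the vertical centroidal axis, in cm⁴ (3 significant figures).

Decompose the section into non-overlapping parts with the origin at the bottom-left of its bounding rectangle.
Vertical leg: 1.2 × 8.5, A = 10.2 cm², x = 0.6 cm, Ī = 1.224 cm⁴.
Horizontal leg (remainder): 7.8 × 1.2, A = 9.36 cm², x = 5.1 cm, Ī = 47.455 cm⁴.
Centroid: x̄ = ΣA·x / ΣA = 2.7534 cm.
Transfer each piece to the vertical centroidal axis using Ī + A·d² with d = x − 2.7534:
  vertical leg: d = -2.1534 cm → contributes +48.522 cm⁴
  horizontal leg (remainder): d = 2.3466 cm → contributes +98.997 cm⁴
Total I = 147.52 cm⁴.

I_y ≈ 148 cm⁴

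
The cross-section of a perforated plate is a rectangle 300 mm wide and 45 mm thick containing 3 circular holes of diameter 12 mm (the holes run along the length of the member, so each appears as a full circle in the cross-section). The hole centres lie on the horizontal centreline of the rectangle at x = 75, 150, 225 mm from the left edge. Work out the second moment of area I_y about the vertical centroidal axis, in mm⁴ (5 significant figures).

I_y ≈ 9.9975 × 10⁷ mm⁴

Split into non-overlapping primitives; take the origin at the lower-left of the bounding box.
Plate: 300 × 45, A = 13 500 mm², x = 150 mm, Ī = 101 250 000 mm⁴.
Hole 1 (subtracted): ⌀12, A = 113.0973 mm², x = 75 mm, Ī = 1017.876 mm⁴.
Hole 2 (subtracted): ⌀12, A = 113.0973 mm², x = 150 mm, Ī = 1017.876 mm⁴.
Hole 3 (subtracted): ⌀12, A = 113.0973 mm², x = 225 mm, Ī = 1017.876 mm⁴.
By symmetry the centroid is at mid-width, x̄ = 150 mm.
Transfer each piece to the vertical centroidal axis using Ī + A·d² with d = x − 150:
  plate: d = 0 mm → contributes +101 250 000 mm⁴
  hole 1: d = -75 mm → contributes −637190.4 mm⁴
  hole 2: d = 0 mm → contributes −1017.876 mm⁴
  hole 3: d = 75 mm → contributes −637190.4 mm⁴
Total I = 99 974 601 mm⁴.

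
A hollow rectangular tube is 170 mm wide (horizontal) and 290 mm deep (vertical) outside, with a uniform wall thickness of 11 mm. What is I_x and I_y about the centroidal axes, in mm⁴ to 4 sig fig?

Split into non-overlapping primitives; take the origin at the lower-left of the bounding box.
Outer rectangle: 170 × 290, A = 49 300 mm², y = 145 mm, Ī = 345 510 833 mm⁴.
Inner void (subtracted): 148 × 268, A = 39 664 mm², y = 145 mm, Ī = 237 402 261 mm⁴.
By symmetry the centroid is at mid-height, ȳ = 145 mm.
All pieces are centred on the centroidal x-axis, so I = ΣĪ (holes subtracted) = 108 108 572 mm⁴.
Repeating about the centroidal y-axis gives I_y = 46 330 812 mm⁴.

I_x ≈ 1.081 × 10⁸ mm⁴, I_y ≈ 4.633 × 10⁷ mm⁴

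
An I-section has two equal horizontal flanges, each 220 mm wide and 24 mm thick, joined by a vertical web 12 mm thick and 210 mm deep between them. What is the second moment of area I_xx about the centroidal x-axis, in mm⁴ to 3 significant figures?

I_xx ≈ 1.54 × 10⁸ mm⁴

Decompose the section into non-overlapping parts with the origin at the bottom-left of its bounding rectangle.
Bottom flange: 220 × 24, A = 5 280 mm², y = 12 mm, Ī = 253 440 mm⁴.
Web: 12 × 210, A = 2 520 mm², y = 129 mm, Ī = 9 261 000 mm⁴.
Top flange: 220 × 24, A = 5 280 mm², y = 246 mm, Ī = 253 440 mm⁴.
By symmetry the centroid is at mid-height, ȳ = 129 mm.
Transfer each piece to the centroidal x-axis using Ī + A·d² with d = y − 129:
  bottom flange: d = -117 mm → contributes +72 531 360 mm⁴
  web: d = 0 mm → contributes +9 261 000 mm⁴
  top flange: d = 117 mm → contributes +72 531 360 mm⁴
Total I = 154 323 720 mm⁴.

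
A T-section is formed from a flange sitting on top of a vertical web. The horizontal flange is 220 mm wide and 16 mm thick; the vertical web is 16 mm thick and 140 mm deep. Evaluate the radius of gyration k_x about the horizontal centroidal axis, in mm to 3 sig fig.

Treat the section as a set of non-overlapping primitives; coordinates are from the bounding-box lower-left.
Flange: 220 × 16, A = 3 520 mm², y = 148 mm, Ī = 75 093 mm⁴.
Web: 16 × 140, A = 2 240 mm², y = 70 mm, Ī = 3 658 667 mm⁴.
Centroid: ȳ = ΣA·y / ΣA = 117.67 mm.
Transfer each piece to the horizontal centroidal axis using Ī + A·d² with d = y − 117.67:
  flange: d = 30.333 mm → contributes +3 313 884 mm⁴
  web: d = -47.667 mm → contributes +8 748 196 mm⁴
Total I = 12 062 080 mm⁴.
Radius of gyration: k = √(I/A) = √(12 062 080 / 5 760) = 45.761 mm.

k_x ≈ 45.8 mm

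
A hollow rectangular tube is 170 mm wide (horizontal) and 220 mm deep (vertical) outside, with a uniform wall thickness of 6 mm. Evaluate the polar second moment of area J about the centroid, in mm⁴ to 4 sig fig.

Split into non-overlapping primitives; take the origin at the lower-left of the bounding box.
Outer rectangle: 170 × 220, A = 37 400 mm², y = 110 mm, Ī = 150 846 667 mm⁴.
Inner void (subtracted): 158 × 208, A = 32 864 mm², y = 110 mm, Ī = 118 485 675 mm⁴.
By symmetry the centroid is at mid-height, ȳ = 110 mm.
All pieces are centred on the centroidal x-axis, so I = ΣĪ (holes subtracted) = 32 360 992 mm⁴.
Repeating about the centroidal y-axis gives I_y = 21 703 592 mm⁴.
Polar second moment: J = I_x + I_y = 54 064 584 mm⁴.

J ≈ 5.406 × 10⁷ mm⁴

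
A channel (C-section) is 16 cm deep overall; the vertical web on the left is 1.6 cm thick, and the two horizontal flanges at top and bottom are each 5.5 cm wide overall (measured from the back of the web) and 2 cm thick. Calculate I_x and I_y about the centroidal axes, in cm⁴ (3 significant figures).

Split into non-overlapping primitives; take the origin at the lower-left of the bounding box.
Web: 1.6 × 16, A = 25.6 cm², y = 8 cm, Ī = 546.13 cm⁴.
Top flange (beyond web): 3.9 × 2, A = 7.8 cm², y = 15 cm, Ī = 2.6 cm⁴.
Bottom flange (beyond web): 3.9 × 2, A = 7.8 cm², y = 1 cm, Ī = 2.6 cm⁴.
By symmetry the centroid is at mid-height, ȳ = 8 cm.
Transfer each piece to the centroidal x-axis using Ī + A·d² with d = y − 8:
  web: d = 0 cm → contributes +546.13 cm⁴
  top flange (beyond web): d = 7 cm → contributes +384.8 cm⁴
  bottom flange (beyond web): d = -7 cm → contributes +384.8 cm⁴
Total I = 1315.7 cm⁴.
For the y-axis: x̄ = 1.8413 cm.
Repeating about the centroidal y-axis gives I_y = 98.539 cm⁴.

I_x ≈ 1320 cm⁴, I_y ≈ 98.5 cm⁴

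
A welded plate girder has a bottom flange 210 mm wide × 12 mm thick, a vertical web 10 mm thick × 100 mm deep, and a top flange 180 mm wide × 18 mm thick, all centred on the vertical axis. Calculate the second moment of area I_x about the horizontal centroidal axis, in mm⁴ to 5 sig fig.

Split into non-overlapping primitives; take the origin at the lower-left of the bounding box.
Bottom plate: 210 × 12, A = 2 520 mm², y = 6 mm, Ī = 30 240 mm⁴.
Web plate: 10 × 100, A = 1 000 mm², y = 62 mm, Ī = 833333.3 mm⁴.
Top plate: 180 × 18, A = 3 240 mm², y = 121 mm, Ī = 87 480 mm⁴.
Centroid: ȳ = ΣA·y / ΣA = 69.40237 mm.
Transfer each piece to the horizontal centroidal axis using Ī + A·d² with d = y − 69.40237:
  bottom plate: d = -63.40237 mm → contributes +10 160 288 mm⁴
  web plate: d = -7.402367 mm → contributes +888128.4 mm⁴
  top plate: d = 51.59763 mm → contributes +8 713 383 mm⁴
Total I = 19 761 799 mm⁴.

I_x ≈ 1.9762 × 10⁷ mm⁴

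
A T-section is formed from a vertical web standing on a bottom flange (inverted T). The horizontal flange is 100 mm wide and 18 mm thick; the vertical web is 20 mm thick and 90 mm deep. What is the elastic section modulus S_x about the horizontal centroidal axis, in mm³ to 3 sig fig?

S_x ≈ 5.40 × 10⁴ mm³

Split into non-overlapping primitives; take the origin at the lower-left of the bounding box.
Flange: 100 × 18, A = 1 800 mm², y = 9 mm, Ī = 48 600 mm⁴.
Web: 20 × 90, A = 1 800 mm², y = 63 mm, Ī = 1 215 000 mm⁴.
Centroid: ȳ = ΣA·y / ΣA = 36 mm.
Transfer each piece to the horizontal centroidal axis using Ī + A·d² with d = y − 36:
  flange: d = -27 mm → contributes +1 360 800 mm⁴
  web: d = 27 mm → contributes +2 527 200 mm⁴
Total I = 3 888 000 mm⁴.
Extreme fibre distance c = 72 mm; S = I/c = 54 000 mm³.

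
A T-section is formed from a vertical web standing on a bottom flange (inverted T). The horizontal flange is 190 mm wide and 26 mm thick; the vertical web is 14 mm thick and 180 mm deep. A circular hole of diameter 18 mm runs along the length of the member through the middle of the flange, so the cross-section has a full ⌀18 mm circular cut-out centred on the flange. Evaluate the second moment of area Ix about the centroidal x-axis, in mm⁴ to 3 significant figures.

Ix ≈ 2.45 × 10⁷ mm⁴

Treat the section as a set of non-overlapping primitives; coordinates are from the bounding-box lower-left.
Flange: 190 × 26, A = 4 940 mm², y = 13 mm, Ī = 278 287 mm⁴.
Web: 14 × 180, A = 2 520 mm², y = 116 mm, Ī = 6 804 000 mm⁴.
Hole (subtracted): ⌀18, A = 254.47 mm², y = 13 mm, Ī = 5 153 mm⁴.
Centroid: ȳ = ΣA·y / ΣA = 49.022 mm.
Transfer each piece to the centroidal x-axis using Ī + A·d² with d = y − 49.022:
  flange: d = -36.022 mm → contributes +6 688 471 mm⁴
  web: d = 66.978 mm → contributes +18 108 742 mm⁴
  hole: d = -36.022 mm → contributes −335 354 mm⁴
Total I = 24 461 858 mm⁴.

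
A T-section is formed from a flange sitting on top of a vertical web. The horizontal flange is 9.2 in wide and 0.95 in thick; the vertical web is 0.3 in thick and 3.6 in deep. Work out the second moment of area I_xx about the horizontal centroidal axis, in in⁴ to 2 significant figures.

I_xx ≈ 6.8 in⁴

Treat the section as a set of non-overlapping primitives; coordinates are from the bounding-box lower-left.
Flange: 9.2 × 0.95, A = 8.74 in², y = 4.075 in, Ī = 0.6573 in⁴.
Web: 0.3 × 3.6, A = 1.08 in², y = 1.8 in, Ī = 1.166 in⁴.
Centroid: ȳ = ΣA·y / ΣA = 3.825 in.
Transfer each piece to the horizontal centroidal axis using Ī + A·d² with d = y − 3.825:
  flange: d = 0.2502 in → contributes +1.204 in⁴
  web: d = -2.025 in → contributes +5.594 in⁴
Total I = 6.799 in⁴.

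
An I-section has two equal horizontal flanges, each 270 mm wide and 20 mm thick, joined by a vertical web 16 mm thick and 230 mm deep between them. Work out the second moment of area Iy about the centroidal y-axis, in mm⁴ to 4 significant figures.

Treat the section as a set of non-overlapping primitives; coordinates are from the bounding-box lower-left.
Bottom flange: 270 × 20, A = 5 400 mm², x = 135 mm, Ī = 32 805 000 mm⁴.
Web: 16 × 230, A = 3 680 mm², x = 135 mm, Ī = 78506.7 mm⁴.
Top flange: 270 × 20, A = 5 400 mm², x = 135 mm, Ī = 32 805 000 mm⁴.
By symmetry the centroid is at mid-width, x̄ = 135 mm.
All pieces are centred on the centroidal y-axis, so I = ΣĪ = 65 688 507 mm⁴.

Iy ≈ 6.569 × 10⁷ mm⁴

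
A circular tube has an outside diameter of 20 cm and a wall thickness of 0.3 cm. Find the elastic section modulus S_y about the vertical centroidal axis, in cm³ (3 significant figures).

Break the section into simple shapes (no overlaps), measuring from the bottom-left corner of the bounding box.
Outer circle: ⌀20, A = 314.16 cm², x = 10 cm, Ī = 7 854 cm⁴.
Bore (subtracted): ⌀19.4, A = 295.59 cm², x = 10 cm, Ī = 6953.1 cm⁴.
By symmetry the centroid is at mid-width, x̄ = 10 cm.
All pieces are centred on the vertical centroidal axis, so I = ΣĪ (holes subtracted) = 900.91 cm⁴.
Extreme fibre distance c = 10 cm; S = I/c = 90.091 cm³.

S_y ≈ 90.1 cm³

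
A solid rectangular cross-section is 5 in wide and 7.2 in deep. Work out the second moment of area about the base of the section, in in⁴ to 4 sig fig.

The section: 5 × 7.2, A = 36 in², y = 3.6 in, Ī = 155.52 in⁴.
Transfer it to the base of the section using Ī + A·d² with d = y − 0:
  the section: d = 3.6 in → contributes +622.08 in⁴
Total I = 622.08 in⁴.

I_base ≈ 622.1 in⁴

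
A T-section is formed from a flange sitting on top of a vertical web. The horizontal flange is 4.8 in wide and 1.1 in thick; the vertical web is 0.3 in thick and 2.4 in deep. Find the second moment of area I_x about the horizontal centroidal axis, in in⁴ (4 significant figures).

Split into non-overlapping primitives; take the origin at the lower-left of the bounding box.
Flange: 4.8 × 1.1, A = 5.28 in², y = 2.95 in, Ī = 0.5324 in⁴.
Web: 0.3 × 2.4, A = 0.72 in², y = 1.2 in, Ī = 0.3456 in⁴.
Centroid: ȳ = ΣA·y / ΣA = 2.74 in.
Transfer each piece to the horizontal centroidal axis using Ī + A·d² with d = y − 2.74:
  flange: d = 0.21 in → contributes +0.765248 in⁴
  web: d = -1.54 in → contributes +2.05315 in⁴
Total I = 2.8184 in⁴.

I_x ≈ 2.818 in⁴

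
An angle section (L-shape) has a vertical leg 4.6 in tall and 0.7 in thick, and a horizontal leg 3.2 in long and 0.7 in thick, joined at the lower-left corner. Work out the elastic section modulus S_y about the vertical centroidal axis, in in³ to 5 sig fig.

Break the section into simple shapes (no overlaps), measuring from the bottom-left corner of the bounding box.
Vertical leg: 0.7 × 4.6, A = 3.22 in², x = 0.35 in, Ī = 0.1314833 in⁴.
Horizontal leg (remainder): 2.5 × 0.7, A = 1.75 in², x = 1.95 in, Ī = 0.9114583 in⁴.
Centroid: x̄ = ΣA·x / ΣA = 0.9133803 in.
Transfer each piece to the vertical centroidal axis using Ī + A·d² with d = x − 0.9133803:
  vertical leg: d = -0.5633803 in → contributes +1.153503 in⁴
  horizontal leg (remainder): d = 1.03662 in → contributes +2.791974 in⁴
Total I = 3.945477 in⁴.
Extreme fibre distance c = 2.28662 in; S = I/c = 1.725463 in³.

S_y ≈ 1.7255 in³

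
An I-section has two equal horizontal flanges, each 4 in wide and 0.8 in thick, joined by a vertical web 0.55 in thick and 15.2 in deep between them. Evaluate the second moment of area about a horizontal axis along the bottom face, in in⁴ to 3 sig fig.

Decompose the section into non-overlapping parts with the origin at the bottom-left of its bounding rectangle.
Bottom flange: 4 × 0.8, A = 3.2 in², y = 0.4 in, Ī = 0.17067 in⁴.
Web: 0.55 × 15.2, A = 8.36 in², y = 8.4 in, Ī = 160.96 in⁴.
Top flange: 4 × 0.8, A = 3.2 in², y = 16.4 in, Ī = 0.17067 in⁴.
Transfer each piece to the base of the section using Ī + A·d² with d = y − 0:
  bottom flange: d = 0.4 in → contributes +0.68267 in⁴
  web: d = 8.4 in → contributes +750.84 in⁴
  top flange: d = 16.4 in → contributes +860.84 in⁴
Total I = 1612.4 in⁴.

I_base ≈ 1610 in⁴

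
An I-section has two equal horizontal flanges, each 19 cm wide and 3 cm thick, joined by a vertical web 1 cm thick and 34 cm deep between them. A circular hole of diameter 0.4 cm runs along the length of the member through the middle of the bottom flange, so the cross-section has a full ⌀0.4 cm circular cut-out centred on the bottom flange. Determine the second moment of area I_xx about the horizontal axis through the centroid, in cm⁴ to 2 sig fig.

I_xx ≈ 4.2 × 10⁴ cm⁴

Treat the section as a set of non-overlapping primitives; coordinates are from the bounding-box lower-left.
Bottom flange: 19 × 3, A = 57 cm², y = 1.5 cm, Ī = 42.75 cm⁴.
Web: 1 × 34, A = 34 cm², y = 20 cm, Ī = 3 275 cm⁴.
Top flange: 19 × 3, A = 57 cm², y = 38.5 cm, Ī = 42.75 cm⁴.
Hole (subtracted): ⌀0.4, A = 0.1257 cm², y = 1.5 cm, Ī = 0.001257 cm⁴.
Centroid: ȳ = ΣA·y / ΣA = 20.02 cm.
Transfer each piece to the horizontal axis through the centroid using Ī + A·d² with d = y − 20.02:
  bottom flange: d = -18.52 cm → contributes +19 584 cm⁴
  web: d = -0.01572 cm → contributes +3 275 cm⁴
  top flange: d = 18.48 cm → contributes +19 518 cm⁴
  hole: d = -18.52 cm → contributes −43.08 cm⁴
Total I = 42 334 cm⁴.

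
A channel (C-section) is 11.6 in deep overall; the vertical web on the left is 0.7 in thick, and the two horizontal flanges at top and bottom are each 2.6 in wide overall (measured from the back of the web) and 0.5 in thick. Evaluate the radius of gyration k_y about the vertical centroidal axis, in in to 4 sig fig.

Break the section into simple shapes (no overlaps), measuring from the bottom-left corner of the bounding box.
Web: 0.7 × 11.6, A = 8.12 in², x = 0.35 in, Ī = 0.331567 in⁴.
Top flange (beyond web): 1.9 × 0.5, A = 0.95 in², x = 1.65 in, Ī = 0.285792 in⁴.
Bottom flange (beyond web): 1.9 × 0.5, A = 0.95 in², x = 1.65 in, Ī = 0.285792 in⁴.
Centroid: x̄ = ΣA·x / ΣA = 0.596507 in.
Transfer each piece to the vertical centroidal axis using Ī + A·d² with d = x − 0.596507:
  web: d = -0.246507 in → contributes +0.824984 in⁴
  top flange (beyond web): d = 1.05349 in → contributes +1.34015 in⁴
  bottom flange (beyond web): d = 1.05349 in → contributes +1.34015 in⁴
Total I = 3.50528 in⁴.
Radius of gyration: k = √(I/A) = √(3.50528 / 10.02) = 0.591463 in.

k_y ≈ 0.5915 in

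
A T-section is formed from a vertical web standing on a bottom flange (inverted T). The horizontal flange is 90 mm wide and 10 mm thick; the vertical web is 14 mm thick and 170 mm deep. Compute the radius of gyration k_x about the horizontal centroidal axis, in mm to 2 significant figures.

Split into non-overlapping primitives; take the origin at the lower-left of the bounding box.
Flange: 90 × 10, A = 900 mm², y = 5 mm, Ī = 7 500 mm⁴.
Web: 14 × 170, A = 2 380 mm², y = 95 mm, Ī = 5 731 833 mm⁴.
Centroid: ȳ = ΣA·y / ΣA = 70.3 mm.
Transfer each piece to the horizontal centroidal axis using Ī + A·d² with d = y − 70.3:
  flange: d = -65.3 mm → contributes +3 845 754 mm⁴
  web: d = 24.7 mm → contributes +7 183 274 mm⁴
Total I = 11 029 028 mm⁴.
Radius of gyration: k = √(I/A) = √(11 029 028 / 3 280) = 57.99 mm.

k_x ≈ 58 mm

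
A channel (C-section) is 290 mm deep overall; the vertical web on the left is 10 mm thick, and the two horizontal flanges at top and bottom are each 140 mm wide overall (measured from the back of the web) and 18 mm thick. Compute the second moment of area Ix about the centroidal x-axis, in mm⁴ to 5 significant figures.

Split into non-overlapping primitives; take the origin at the lower-left of the bounding box.
Web: 10 × 290, A = 2 900 mm², y = 145 mm, Ī = 20 324 167 mm⁴.
Top flange (beyond web): 130 × 18, A = 2 340 mm², y = 281 mm, Ī = 63 180 mm⁴.
Bottom flange (beyond web): 130 × 18, A = 2 340 mm², y = 9 mm, Ī = 63 180 mm⁴.
By symmetry the centroid is at mid-height, ȳ = 145 mm.
Transfer each piece to the centroidal x-axis using Ī + A·d² with d = y − 145:
  web: d = 0 mm → contributes +20 324 167 mm⁴
  top flange (beyond web): d = 136 mm → contributes +43 343 820 mm⁴
  bottom flange (beyond web): d = -136 mm → contributes +43 343 820 mm⁴
Total I = 107 011 807 mm⁴.

Ix ≈ 1.0701 × 10⁸ mm⁴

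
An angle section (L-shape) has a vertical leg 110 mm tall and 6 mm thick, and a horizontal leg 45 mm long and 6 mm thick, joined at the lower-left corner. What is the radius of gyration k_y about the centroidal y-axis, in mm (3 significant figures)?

k_y ≈ 11.5 mm

Break the section into simple shapes (no overlaps), measuring from the bottom-left corner of the bounding box.
Vertical leg: 6 × 110, A = 660 mm², x = 3 mm, Ī = 1 980 mm⁴.
Horizontal leg (remainder): 39 × 6, A = 234 mm², x = 25.5 mm, Ī = 29 660 mm⁴.
Centroid: x̄ = ΣA·x / ΣA = 8.8893 mm.
Transfer each piece to the centroidal y-axis using Ī + A·d² with d = x − 8.8893:
  vertical leg: d = -5.8893 mm → contributes +24 871 mm⁴
  horizontal leg (remainder): d = 16.611 mm → contributes +94 224 mm⁴
Total I = 119 095 mm⁴.
Radius of gyration: k = √(I/A) = √(119 095 / 894) = 11.542 mm.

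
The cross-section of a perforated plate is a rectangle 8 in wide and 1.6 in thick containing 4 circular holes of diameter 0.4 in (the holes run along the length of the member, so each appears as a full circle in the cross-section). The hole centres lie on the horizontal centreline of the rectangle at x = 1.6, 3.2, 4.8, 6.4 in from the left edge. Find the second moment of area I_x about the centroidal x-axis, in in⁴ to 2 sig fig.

Break the section into simple shapes (no overlaps), measuring from the bottom-left corner of the bounding box.
Plate: 8 × 1.6, A = 12.8 in², y = 0.8 in, Ī = 2.731 in⁴.
Hole 1 (subtracted): ⌀0.4, A = 0.1257 in², y = 0.8 in, Ī = 0.001257 in⁴.
Hole 2 (subtracted): ⌀0.4, A = 0.1257 in², y = 0.8 in, Ī = 0.001257 in⁴.
Hole 3 (subtracted): ⌀0.4, A = 0.1257 in², y = 0.8 in, Ī = 0.001257 in⁴.
Hole 4 (subtracted): ⌀0.4, A = 0.1257 in², y = 0.8 in, Ī = 0.001257 in⁴.
By symmetry the centroid is at mid-height, ȳ = 0.8 in.
All pieces are centred on the centroidal x-axis, so I = ΣĪ (holes subtracted) = 2.726 in⁴.

I_x ≈ 2.7 in⁴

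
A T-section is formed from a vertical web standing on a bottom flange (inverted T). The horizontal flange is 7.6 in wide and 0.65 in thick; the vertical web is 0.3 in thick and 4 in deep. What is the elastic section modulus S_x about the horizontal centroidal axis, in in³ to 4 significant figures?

Decompose the section into non-overlapping parts with the origin at the bottom-left of its bounding rectangle.
Flange: 7.6 × 0.65, A = 4.94 in², y = 0.325 in, Ī = 0.173929 in⁴.
Web: 0.3 × 4, A = 1.2 in², y = 2.65 in, Ī = 1.6 in⁴.
Centroid: ȳ = ΣA·y / ΣA = 0.779397 in.
Transfer each piece to the horizontal centroidal axis using Ī + A·d² with d = y − 0.779397:
  flange: d = -0.454397 in → contributes +1.19393 in⁴
  web: d = 1.8706 in → contributes +5.79898 in⁴
Total I = 6.99291 in⁴.
Extreme fibre distance c = 3.8706 in; S = I/c = 1.80667 in³.

S_x ≈ 1.807 in³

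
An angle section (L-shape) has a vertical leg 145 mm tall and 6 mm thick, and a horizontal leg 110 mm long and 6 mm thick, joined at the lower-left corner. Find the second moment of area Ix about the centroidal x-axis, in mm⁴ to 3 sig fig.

Decompose the section into non-overlapping parts with the origin at the bottom-left of its bounding rectangle.
Vertical leg: 6 × 145, A = 870 mm², y = 72.5 mm, Ī = 1 524 313 mm⁴.
Horizontal leg (remainder): 104 × 6, A = 624 mm², y = 3 mm, Ī = 1 872 mm⁴.
Centroid: ȳ = ΣA·y / ΣA = 43.472 mm.
Transfer each piece to the centroidal x-axis using Ī + A·d² with d = y − 43.472:
  vertical leg: d = 29.028 mm → contributes +2 257 402 mm⁴
  horizontal leg (remainder): d = -40.472 mm → contributes +1 023 968 mm⁴
Total I = 3 281 369 mm⁴.

Ix ≈ 3.28 × 10⁶ mm⁴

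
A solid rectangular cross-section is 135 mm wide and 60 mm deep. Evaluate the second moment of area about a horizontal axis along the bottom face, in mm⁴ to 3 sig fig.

I_base ≈ 9.72 × 10⁶ mm⁴

The section: 135 × 60, A = 8 100 mm², y = 30 mm, Ī = 2 430 000 mm⁴.
Transfer it to the base of the section using Ī + A·d² with d = y − 0:
  the section: d = 30 mm → contributes +9 720 000 mm⁴
Total I = 9 720 000 mm⁴.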